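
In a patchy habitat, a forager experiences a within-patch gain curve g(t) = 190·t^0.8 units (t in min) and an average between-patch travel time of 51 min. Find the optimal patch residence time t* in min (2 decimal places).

204.00 min

Optimal t* satisfies g'(t*) = g(t*)/(T + t*).
g'(t) = 0.8·190·t^-0.2. Setting 0.8·190·t^-0.2 = 190·t^0.8/(51+t) gives 0.8(51+t) = t, so 0.20·t = 0.8×51.
t* = 0.8×51/0.20 = 204 min.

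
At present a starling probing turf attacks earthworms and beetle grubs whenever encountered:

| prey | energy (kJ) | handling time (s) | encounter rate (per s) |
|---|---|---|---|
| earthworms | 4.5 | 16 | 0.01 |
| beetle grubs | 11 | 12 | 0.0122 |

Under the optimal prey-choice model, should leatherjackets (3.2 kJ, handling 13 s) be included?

Intake rate on the current diet: R = (0.01×4.5 + 0.0122×11) / (1 + 0.01×16 + 0.0122×12) = 0.1792/1.306 = 0.1372 kJ/s.
leatherjackets: E/h = 3.2/13 = 0.2462 kJ/s.
0.2462 > 0.1372, so adding leatherjackets raises the average — include it.

Yes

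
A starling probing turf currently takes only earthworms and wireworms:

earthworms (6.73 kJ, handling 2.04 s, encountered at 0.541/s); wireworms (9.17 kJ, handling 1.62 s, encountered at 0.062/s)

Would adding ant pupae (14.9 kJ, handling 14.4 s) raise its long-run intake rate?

Current rate: (0.541×6.73 + 0.062×9.17)/(1 + 0.541×2.04 + 0.062×1.62) = 1.91 kJ/s.
ant pupae: E/h = 14.9/14.4 = 1.035 kJ/s.
1.035 < 1.91, so adding ant pupae would lower the average — exclude it.

No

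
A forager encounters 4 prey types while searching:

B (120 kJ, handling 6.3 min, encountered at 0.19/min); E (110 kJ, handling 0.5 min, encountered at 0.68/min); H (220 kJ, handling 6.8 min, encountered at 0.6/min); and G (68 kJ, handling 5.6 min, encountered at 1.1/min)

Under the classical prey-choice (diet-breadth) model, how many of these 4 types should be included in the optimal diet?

Profitabilities (E/h, kJ/min): E 220, H 32.4, B 19, G 12.1. Add prey in this order while the next type's profitability exceeds the intake rate on those already taken.
Rate on top 1: 55.82. H: 32.4 < 55.82 → exclude; stop.
Optimal diet: E — 1 of 4 types.

1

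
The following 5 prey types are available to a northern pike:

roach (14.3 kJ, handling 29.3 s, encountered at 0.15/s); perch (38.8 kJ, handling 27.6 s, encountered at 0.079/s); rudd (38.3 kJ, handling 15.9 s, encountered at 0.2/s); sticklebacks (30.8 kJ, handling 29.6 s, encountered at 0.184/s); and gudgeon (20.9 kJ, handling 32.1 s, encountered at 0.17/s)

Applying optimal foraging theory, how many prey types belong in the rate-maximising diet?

1

Profitabilities (E/h, kJ/s): rudd 2.41, perch 1.41, sticklebacks 1.04, gudgeon 0.651, roach 0.488. Add prey in this order while the next type's profitability exceeds the intake rate on those already taken.
Rate on top 1: 1.833. perch: 1.41 < 1.833 → exclude; stop.
Optimal diet: rudd — 1 of 5 types.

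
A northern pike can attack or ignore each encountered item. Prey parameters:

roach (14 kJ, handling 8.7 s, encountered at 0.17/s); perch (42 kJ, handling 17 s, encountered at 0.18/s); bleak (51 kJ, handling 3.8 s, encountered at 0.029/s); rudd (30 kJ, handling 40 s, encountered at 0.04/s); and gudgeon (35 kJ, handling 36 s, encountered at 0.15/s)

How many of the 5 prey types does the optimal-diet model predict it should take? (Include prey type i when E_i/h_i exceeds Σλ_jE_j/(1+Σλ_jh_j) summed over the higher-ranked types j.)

E/h in descending order: bleak 13.4, perch 2.47, roach 1.61, gudgeon 0.972, rudd 0.75 kJ/s. The optimal diet is the largest prefix of this list for which every included type satisfies E_i/h_i > R on the types above it.
Rate on top 1: 1.332. perch: 2.47 > 1.332 → include.
Rate on top 2: 2.168. roach: 1.61 < 2.168 → exclude; stop.
Optimal diet: bleak, perch — 2 of 5 types.

2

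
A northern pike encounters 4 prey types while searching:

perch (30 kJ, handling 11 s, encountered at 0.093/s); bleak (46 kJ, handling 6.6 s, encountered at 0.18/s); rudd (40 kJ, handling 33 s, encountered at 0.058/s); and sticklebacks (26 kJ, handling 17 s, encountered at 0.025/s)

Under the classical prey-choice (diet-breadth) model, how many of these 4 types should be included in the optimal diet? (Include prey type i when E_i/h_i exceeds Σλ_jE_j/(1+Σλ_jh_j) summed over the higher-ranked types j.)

1

Profitabilities (E/h, kJ/s): bleak 6.97, perch 2.73, sticklebacks 1.53, rudd 1.21. Add prey in this order while the next type's profitability exceeds the intake rate on those already taken.
Rate on top 1: 3.784. perch: 2.73 < 3.784 → exclude; stop.
Optimal diet: bleak — 1 of 4 types.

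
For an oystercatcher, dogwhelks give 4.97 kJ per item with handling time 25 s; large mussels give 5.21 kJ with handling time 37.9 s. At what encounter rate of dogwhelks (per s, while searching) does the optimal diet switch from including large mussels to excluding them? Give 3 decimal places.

Drop large mussels once their profitability E₂/h₂ falls below the rate achievable on dogwhelks alone: E₂/h₂ = λE₁/(1 + λh₁).
Solve for λ: λE₁h₂ = E₂(1 + λh₁) → λ(E₁h₂ − E₂h₁) = E₂ → λ = E₂/(E₁h₂ − E₂h₁).
λ = 5.21/(4.97×37.9 − 5.21×25) = 5.21/58.11 = 0.08965 per s.

0.090 per s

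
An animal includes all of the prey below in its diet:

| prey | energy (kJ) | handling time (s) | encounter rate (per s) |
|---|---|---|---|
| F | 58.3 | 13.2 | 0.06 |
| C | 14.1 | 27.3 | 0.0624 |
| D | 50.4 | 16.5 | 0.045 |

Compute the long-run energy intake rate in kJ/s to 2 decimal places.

Energy encountered per unit search time: 0.06×58.3 + 0.0624×14.1 + 0.045×50.4 = 6.646 kJ/s.
Handling time per unit search time: 0.06×13.2 + 0.0624×27.3 + 0.045×16.5 = 3.238.
Rate = 6.646/(1 + 3.238) = 1.568 kJ/s.

1.57 kJ/s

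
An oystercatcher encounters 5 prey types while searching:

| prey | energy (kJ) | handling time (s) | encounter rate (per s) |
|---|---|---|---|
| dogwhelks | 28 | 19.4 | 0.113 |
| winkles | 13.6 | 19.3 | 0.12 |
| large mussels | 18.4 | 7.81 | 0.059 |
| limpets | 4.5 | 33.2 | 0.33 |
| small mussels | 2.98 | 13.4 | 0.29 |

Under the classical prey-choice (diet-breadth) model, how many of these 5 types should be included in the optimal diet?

2

Profitabilities (E/h, kJ/s): large mussels 2.36, dogwhelks 1.44, winkles 0.705, small mussels 0.222, limpets 0.136. Add prey in this order while the next type's profitability exceeds the intake rate on those already taken.
Rate on top 1: 0.7432. dogwhelks: 1.44 > 0.7432 → include.
Rate on top 2: 1.163. winkles: 0.705 < 1.163 → exclude; stop.
Optimal diet: large mussels, dogwhelks — 2 of 5 types.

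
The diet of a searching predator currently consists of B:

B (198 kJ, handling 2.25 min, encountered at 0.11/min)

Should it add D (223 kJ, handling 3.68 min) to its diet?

Current rate: (0.11×198)/(1 + 0.11×2.25) = 17.46 kJ/min.
D: E/h = 223/3.68 = 60.6 kJ/min.
Since 60.6 > R, including D increases the long-run rate.

Yes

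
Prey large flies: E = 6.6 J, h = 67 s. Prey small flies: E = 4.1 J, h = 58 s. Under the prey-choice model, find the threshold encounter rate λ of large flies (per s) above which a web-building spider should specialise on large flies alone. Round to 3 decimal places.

Drop small flies once their profitability E₂/h₂ falls below the rate achievable on large flies alone: E₂/h₂ = λE₁/(1 + λh₁).
Solve for λ: λE₁h₂ = E₂(1 + λh₁) → λ(E₁h₂ − E₂h₁) = E₂ → λ = E₂/(E₁h₂ − E₂h₁).
λ = 4.1/(6.6×58 − 4.1×67) = 4.1/108.1 = 0.03793 per s.

0.038 per s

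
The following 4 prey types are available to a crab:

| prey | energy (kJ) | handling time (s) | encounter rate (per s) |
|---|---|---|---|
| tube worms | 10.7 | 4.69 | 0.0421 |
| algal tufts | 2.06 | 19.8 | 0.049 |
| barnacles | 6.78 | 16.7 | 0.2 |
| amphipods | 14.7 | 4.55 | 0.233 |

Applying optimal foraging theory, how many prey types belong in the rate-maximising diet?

2

Rank by E/h (kJ/s): amphipods 3.23, tube worms 2.28, barnacles 0.406, algal tufts 0.104. Include each in turn until the next type's E/h falls below the running intake rate.
Rate on top 1: 1.663. tube worms: 2.28 > 1.663 → include.
Rate on top 2: 1.717. barnacles: 0.406 < 1.717 → exclude; stop.
Optimal diet: amphipods, tube worms — 2 of 4 types.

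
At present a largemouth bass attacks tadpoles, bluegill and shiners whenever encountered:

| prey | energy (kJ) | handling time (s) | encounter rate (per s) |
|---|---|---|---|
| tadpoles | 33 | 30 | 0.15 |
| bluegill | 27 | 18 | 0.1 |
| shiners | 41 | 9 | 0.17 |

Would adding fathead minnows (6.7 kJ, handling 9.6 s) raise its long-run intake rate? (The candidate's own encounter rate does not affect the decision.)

No

Intake rate on the current diet: R = (0.15×33 + 0.1×27 + 0.17×41) / (1 + 0.15×30 + 0.1×18 + 0.17×9) = 14.62/8.83 = 1.656 kJ/s.
Profitability of fathead minnows: 6.7/9.6 = 0.6979 kJ/s.
0.6979 < 1.656, so adding fathead minnows would lower the average — exclude it.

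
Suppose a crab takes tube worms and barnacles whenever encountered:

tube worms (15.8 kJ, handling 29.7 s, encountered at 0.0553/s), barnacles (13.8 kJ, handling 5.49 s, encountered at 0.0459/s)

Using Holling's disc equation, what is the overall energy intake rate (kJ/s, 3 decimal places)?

0.521 kJ/s

R = Σλ_iE_i / (1 + Σλ_ih_i)
Numerator: 0.0553×15.8 + 0.0459×13.8 = 1.507
Denominator: 1 + 0.0553×29.7 + 0.0459×5.49 = 2.894
R = 1.507/2.894 = 0.5207 kJ/s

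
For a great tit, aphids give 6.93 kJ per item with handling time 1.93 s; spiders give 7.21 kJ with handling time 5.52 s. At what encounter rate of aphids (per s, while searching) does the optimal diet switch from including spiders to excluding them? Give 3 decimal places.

Drop spiders once their profitability E₂/h₂ falls below the rate achievable on aphids alone: E₂/h₂ = λE₁/(1 + λh₁).
Solve for λ: λE₁h₂ = E₂(1 + λh₁) → λ(E₁h₂ − E₂h₁) = E₂ → λ = E₂/(E₁h₂ − E₂h₁).
λ = 7.21/(6.93×5.52 − 7.21×1.93) = 7.21/24.34 = 0.2962 per s.

0.296 per s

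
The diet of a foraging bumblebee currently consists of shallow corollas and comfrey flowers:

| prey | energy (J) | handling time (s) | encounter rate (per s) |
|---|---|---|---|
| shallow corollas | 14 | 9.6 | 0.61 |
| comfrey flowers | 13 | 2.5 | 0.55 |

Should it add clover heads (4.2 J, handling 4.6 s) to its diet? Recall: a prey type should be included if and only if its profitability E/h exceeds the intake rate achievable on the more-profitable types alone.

On shallow corollas and comfrey flowers alone, R = ΣλE/(1+Σλh) = 15.69/8.231 = 1.906 J/s.
Profitability of clover heads: 4.2/4.6 = 0.913 J/s.
Since 0.913 < R, time spent handling clover heads is better spent searching.

No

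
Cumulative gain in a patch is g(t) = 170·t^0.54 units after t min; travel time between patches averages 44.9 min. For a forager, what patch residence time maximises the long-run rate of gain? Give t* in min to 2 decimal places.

Maximise g(t)/(T+t): set derivative to zero → g'(t)(T+t) = g(t).
g'(t) = 0.54·170·t^-0.46. Setting 0.54·170·t^-0.46 = 170·t^0.54/(44.9+t) gives 0.54(44.9+t) = t, so 0.46·t = 0.54×44.9.
t* = 0.54×44.9/0.46 = 52.71 min.

52.71 min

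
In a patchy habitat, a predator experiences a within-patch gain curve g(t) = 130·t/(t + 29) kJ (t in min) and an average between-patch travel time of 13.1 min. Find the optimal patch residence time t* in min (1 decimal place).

Maximise g(t)/(T+t): set derivative to zero → g'(t)(T+t) = g(t).
g'(t) = 130·29/(t + 29)². Setting 130·29/(t+29)² = 130t/[(t+29)(13.1+t)] gives 29(13.1+t) = t(t+29), so t² = 29×13.1 = 379.9.
t* = √379.9 = 19.49 min.

19.5 min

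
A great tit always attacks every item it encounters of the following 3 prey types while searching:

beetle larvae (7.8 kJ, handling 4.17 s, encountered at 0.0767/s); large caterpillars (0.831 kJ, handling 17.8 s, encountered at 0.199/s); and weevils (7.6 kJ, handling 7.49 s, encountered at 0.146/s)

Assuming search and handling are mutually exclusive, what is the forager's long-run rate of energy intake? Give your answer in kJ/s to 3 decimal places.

0.315 kJ/s

R = (0.0767×7.8 + 0.199×0.831 + 0.146×7.6) / (1 + 0.0767×4.17 + 0.199×17.8 + 0.146×7.49) = 1.873/5.956 = 0.3145 kJ/s.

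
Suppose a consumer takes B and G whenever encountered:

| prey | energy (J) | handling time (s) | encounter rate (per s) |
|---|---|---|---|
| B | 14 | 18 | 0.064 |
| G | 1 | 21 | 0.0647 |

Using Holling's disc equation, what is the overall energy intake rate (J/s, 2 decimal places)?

0.27 J/s

R = (0.064×14 + 0.0647×1) / (1 + 0.064×18 + 0.0647×21) = 0.9607/3.511 = 0.2736 J/s.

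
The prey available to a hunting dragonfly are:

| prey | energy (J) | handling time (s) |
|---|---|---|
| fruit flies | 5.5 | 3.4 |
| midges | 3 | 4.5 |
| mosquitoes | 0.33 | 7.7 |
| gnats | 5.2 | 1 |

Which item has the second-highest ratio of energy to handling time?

In descending order of E/h:
gnats: 5.2/1 = 5.2 J/s
fruit flies: 5.5/3.4 = 1.62 J/s
midges: 3/4.5 = 0.667 J/s
mosquitoes: 0.33/7.7 = 0.0429 J/s

fruit flies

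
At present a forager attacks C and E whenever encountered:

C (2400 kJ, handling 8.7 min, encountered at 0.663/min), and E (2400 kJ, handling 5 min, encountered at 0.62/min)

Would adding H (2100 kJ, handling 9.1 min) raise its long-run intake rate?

Current rate: (0.663×2400 + 0.62×2400)/(1 + 0.663×8.7 + 0.62×5) = 312 kJ/min.
H: E/h = 2100/9.1 = 230.8 kJ/min.
230.8 < 312, so adding H would lower the average — exclude it.

No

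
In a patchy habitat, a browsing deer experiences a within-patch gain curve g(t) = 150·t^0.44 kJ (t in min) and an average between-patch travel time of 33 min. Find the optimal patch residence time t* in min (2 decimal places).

By the marginal value theorem, leave when the instantaneous gain rate g'(t) equals the habitat-wide average g(t)/(T + t).
g'(t) = 0.44·150·t^-0.56. Setting 0.44·150·t^-0.56 = 150·t^0.44/(33+t) gives 0.44(33+t) = t, so 0.56·t = 0.44×33.
t* = 0.44×33/0.56 = 25.93 min.

25.93 min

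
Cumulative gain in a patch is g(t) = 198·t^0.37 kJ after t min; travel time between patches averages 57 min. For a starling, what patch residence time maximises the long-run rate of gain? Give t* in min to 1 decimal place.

Optimal t* satisfies g'(t*) = g(t*)/(T + t*).
g'(t) = 0.37·198·t^-0.63. Setting 0.37·198·t^-0.63 = 198·t^0.37/(57+t) gives 0.37(57+t) = t, so 0.63·t = 0.37×57.
t* = 0.37×57/0.63 = 33.48 min.

33.5 min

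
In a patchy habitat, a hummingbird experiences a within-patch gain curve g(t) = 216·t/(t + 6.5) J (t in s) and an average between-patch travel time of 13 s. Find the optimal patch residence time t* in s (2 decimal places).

9.19 s

Maximise g(t)/(T+t): set derivative to zero → g'(t)(T+t) = g(t).
g'(t) = 216·6.5/(t + 6.5)². Setting 216·6.5/(t+6.5)² = 216t/[(t+6.5)(13+t)] gives 6.5(13+t) = t(t+6.5), so t² = 6.5×13 = 84.5.
t* = √84.5 = 9.192 s.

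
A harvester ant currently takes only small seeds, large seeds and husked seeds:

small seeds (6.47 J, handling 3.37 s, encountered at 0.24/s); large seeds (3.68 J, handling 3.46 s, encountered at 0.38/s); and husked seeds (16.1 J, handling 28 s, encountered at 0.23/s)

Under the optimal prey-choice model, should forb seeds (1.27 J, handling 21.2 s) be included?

Current rate: (0.24×6.47 + 0.38×3.68 + 0.23×16.1)/(1 + 0.24×3.37 + 0.38×3.46 + 0.23×28) = 0.6958 J/s.
Profitability of forb seeds: 1.27/21.2 = 0.05991 J/s.
0.05991 < 0.6958, so adding forb seeds would lower the average — exclude it.

No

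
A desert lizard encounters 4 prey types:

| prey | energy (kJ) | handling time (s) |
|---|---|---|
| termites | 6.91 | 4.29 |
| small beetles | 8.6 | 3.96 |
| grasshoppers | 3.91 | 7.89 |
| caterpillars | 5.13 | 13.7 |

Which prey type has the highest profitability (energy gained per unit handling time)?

In descending order of E/h:
small beetles: 8.6/3.96 = 2.17 kJ/s
termites: 6.91/4.29 = 1.61 kJ/s
grasshoppers: 3.91/7.89 = 0.496 kJ/s
caterpillars: 5.13/13.7 = 0.374 kJ/s

small beetles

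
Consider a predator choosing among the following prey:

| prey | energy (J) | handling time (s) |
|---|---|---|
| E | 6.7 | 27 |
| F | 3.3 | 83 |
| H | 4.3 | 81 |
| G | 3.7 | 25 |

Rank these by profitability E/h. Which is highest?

Profitability E/h (J/s): E = 6.7/27 = 0.248, F = 3.3/83 = 0.0398, H = 4.3/81 = 0.0531, G = 3.7/25 = 0.148.
Ranked: E > G > H > F.

E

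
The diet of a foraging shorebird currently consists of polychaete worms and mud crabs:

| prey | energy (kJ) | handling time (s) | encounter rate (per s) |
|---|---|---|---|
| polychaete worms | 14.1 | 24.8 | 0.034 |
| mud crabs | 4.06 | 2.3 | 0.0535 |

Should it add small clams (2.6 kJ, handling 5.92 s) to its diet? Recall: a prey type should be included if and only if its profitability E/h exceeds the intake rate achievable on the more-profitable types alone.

Yes

On polychaete worms and mud crabs alone, R = ΣλE/(1+Σλh) = 0.6966/1.966 = 0.3543 kJ/s.
Profitability of small clams: 2.6/5.92 = 0.4392 kJ/s.
Since 0.4392 > R, including small clams increases the long-run rate.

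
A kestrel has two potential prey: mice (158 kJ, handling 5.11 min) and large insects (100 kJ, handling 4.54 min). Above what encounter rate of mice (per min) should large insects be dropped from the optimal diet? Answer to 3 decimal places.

At the threshold, the rate on mice alone equals the profitability of large insects: λ·158/(1 + λ·5.11) = 100/4.54 = 22.03.
Rearranging, λ(158 − 22.03×5.11) = 22.03, so λ = 22.03/45.44 = 0.4847 per min.

0.485 per min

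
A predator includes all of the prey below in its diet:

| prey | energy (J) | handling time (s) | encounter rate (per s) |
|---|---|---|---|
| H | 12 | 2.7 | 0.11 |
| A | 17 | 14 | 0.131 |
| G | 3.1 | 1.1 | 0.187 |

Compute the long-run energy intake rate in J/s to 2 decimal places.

R = Σλ_iE_i / (1 + Σλ_ih_i)
Numerator: 0.11×12 + 0.131×17 + 0.187×3.1 = 4.127
Denominator: 1 + 0.11×2.7 + 0.131×14 + 0.187×1.1 = 3.337
R = 4.127/3.337 = 1.237 J/s

1.24 J/s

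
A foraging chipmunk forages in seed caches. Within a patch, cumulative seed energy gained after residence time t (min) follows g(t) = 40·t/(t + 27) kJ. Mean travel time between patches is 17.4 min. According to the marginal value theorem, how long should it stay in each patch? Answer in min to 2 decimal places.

21.67 min

Optimal t* satisfies g'(t*) = g(t*)/(T + t*).
g'(t) = 40·27/(t + 27)². Setting 40·27/(t+27)² = 40t/[(t+27)(17.4+t)] gives 27(17.4+t) = t(t+27), so t² = 27×17.4 = 469.8.
t* = √469.8 = 21.67 min.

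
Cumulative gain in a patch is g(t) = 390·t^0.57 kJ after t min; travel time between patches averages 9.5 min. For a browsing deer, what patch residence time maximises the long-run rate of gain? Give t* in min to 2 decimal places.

Maximise g(t)/(T+t): set derivative to zero → g'(t)(T+t) = g(t).
g'(t) = 0.57·390·t^-0.43. Setting 0.57·390·t^-0.43 = 390·t^0.57/(9.5+t) gives 0.57(9.5+t) = t, so 0.43·t = 0.57×9.5.
t* = 0.57×9.5/0.43 = 12.59 min.

12.59 min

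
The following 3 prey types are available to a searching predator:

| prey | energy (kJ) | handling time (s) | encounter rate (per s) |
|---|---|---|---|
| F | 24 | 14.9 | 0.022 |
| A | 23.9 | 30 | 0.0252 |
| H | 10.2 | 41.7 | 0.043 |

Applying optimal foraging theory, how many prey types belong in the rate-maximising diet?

E/h in descending order: F 1.61, A 0.797, H 0.245 kJ/s. The optimal diet is the largest prefix of this list for which every included type satisfies E_i/h_i > R on the types above it.
Rate on top 1: 0.3977. A: 0.797 > 0.3977 → include.
Rate on top 2: 0.5424. H: 0.245 < 0.5424 → exclude; stop.
Optimal diet: F, A — 2 of 3 types.

2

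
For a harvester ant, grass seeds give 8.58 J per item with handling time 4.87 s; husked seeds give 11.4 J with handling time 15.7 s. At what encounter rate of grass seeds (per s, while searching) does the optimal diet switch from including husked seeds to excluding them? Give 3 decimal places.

0.144 per s

Drop husked seeds once their profitability E₂/h₂ falls below the rate achievable on grass seeds alone: E₂/h₂ = λE₁/(1 + λh₁).
Solve for λ: λE₁h₂ = E₂(1 + λh₁) → λ(E₁h₂ − E₂h₁) = E₂ → λ = E₂/(E₁h₂ − E₂h₁).
λ = 11.4/(8.58×15.7 − 11.4×4.87) = 11.4/79.19 = 0.144 per s.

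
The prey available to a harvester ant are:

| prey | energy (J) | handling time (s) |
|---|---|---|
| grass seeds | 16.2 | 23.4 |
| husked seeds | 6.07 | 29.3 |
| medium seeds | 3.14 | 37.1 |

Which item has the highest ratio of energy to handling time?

Profitability E/h (J/s): grass seeds = 16.2/23.4 = 0.692, husked seeds = 6.07/29.3 = 0.207, medium seeds = 3.14/37.1 = 0.0846.
Ranked: grass seeds > husked seeds > medium seeds.

grass seeds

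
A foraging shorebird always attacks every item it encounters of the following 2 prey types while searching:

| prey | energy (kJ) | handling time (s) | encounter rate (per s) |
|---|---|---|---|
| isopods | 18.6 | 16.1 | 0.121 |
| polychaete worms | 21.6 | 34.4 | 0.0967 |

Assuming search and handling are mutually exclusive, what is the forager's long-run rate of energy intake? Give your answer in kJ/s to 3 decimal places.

Energy encountered per unit search time: 0.121×18.6 + 0.0967×21.6 = 4.339 kJ/s.
Handling time per unit search time: 0.121×16.1 + 0.0967×34.4 = 5.275.
Rate = 4.339/(1 + 5.275) = 0.6916 kJ/s.

0.692 kJ/s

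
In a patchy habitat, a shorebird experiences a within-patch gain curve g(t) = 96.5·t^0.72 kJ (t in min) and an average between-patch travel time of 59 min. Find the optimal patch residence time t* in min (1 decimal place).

151.7 min

Optimal t* satisfies g'(t*) = g(t*)/(T + t*).
g'(t) = 0.72·96.5·t^-0.28. Setting 0.72·96.5·t^-0.28 = 96.5·t^0.72/(59+t) gives 0.72(59+t) = t, so 0.28·t = 0.72×59.
t* = 0.72×59/0.28 = 151.7 min.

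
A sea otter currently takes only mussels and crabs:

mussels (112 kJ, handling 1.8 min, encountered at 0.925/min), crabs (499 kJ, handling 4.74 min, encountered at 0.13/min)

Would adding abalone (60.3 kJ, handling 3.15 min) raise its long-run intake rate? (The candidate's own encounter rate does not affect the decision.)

Intake rate on the current diet: R = (0.925×112 + 0.13×499) / (1 + 0.925×1.8 + 0.13×4.74) = 168.5/3.281 = 51.34 kJ/min.
Profitability of abalone: 60.3/3.15 = 19.14 kJ/min.
19.14 < 51.34, so adding abalone would lower the average — exclude it.

No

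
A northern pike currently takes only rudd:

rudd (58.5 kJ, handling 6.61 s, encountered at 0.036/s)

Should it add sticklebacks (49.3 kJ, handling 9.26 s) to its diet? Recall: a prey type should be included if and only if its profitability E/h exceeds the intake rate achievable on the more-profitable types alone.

Yes

On rudd alone, R = ΣλE/(1+Σλh) = 2.106/1.238 = 1.701 kJ/s.
sticklebacks: E/h = 49.3/9.26 = 5.324 kJ/s.
5.324 > 1.701, so adding sticklebacks raises the average — include it.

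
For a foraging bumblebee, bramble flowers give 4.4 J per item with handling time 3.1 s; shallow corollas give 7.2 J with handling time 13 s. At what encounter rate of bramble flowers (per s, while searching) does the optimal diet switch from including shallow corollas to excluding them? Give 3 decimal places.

0.206 per s

The zero-one rule: include shallow corollas iff E₂/h₂ > λE₁/(1+λh₁). Equality gives the switch point.
λE₁h₂ = E₂ + λE₂h₁ ⇒ λ = E₂/(E₁h₂ − E₂h₁) = 7.2/(57.2 − 22.32) = 0.2064 per s.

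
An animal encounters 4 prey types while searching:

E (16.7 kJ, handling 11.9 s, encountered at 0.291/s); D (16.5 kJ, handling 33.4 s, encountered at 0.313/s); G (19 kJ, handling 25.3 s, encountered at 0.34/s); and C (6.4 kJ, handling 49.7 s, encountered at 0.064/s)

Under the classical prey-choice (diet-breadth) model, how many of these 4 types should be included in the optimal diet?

1

E/h in descending order: E 1.4, G 0.751, D 0.494, C 0.129 kJ/s. The optimal diet is the largest prefix of this list for which every included type satisfies E_i/h_i > R on the types above it.
Rate on top 1: 1.089. G: 0.751 < 1.089 → exclude; stop.
Optimal diet: E — 1 of 4 types.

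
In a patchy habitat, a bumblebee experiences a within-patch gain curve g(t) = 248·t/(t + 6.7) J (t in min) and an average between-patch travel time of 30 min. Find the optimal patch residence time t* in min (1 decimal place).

14.2 min

Optimal t* satisfies g'(t*) = g(t*)/(T + t*).
g'(t) = 248·6.7/(t + 6.7)². Setting 248·6.7/(t+6.7)² = 248t/[(t+6.7)(30+t)] gives 6.7(30+t) = t(t+6.7), so t² = 6.7×30 = 201.
t* = √201 = 14.18 min.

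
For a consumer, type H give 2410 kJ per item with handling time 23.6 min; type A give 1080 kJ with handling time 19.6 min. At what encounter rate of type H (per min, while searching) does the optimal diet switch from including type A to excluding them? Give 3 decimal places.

0.050 per min

At the threshold, the rate on type H alone equals the profitability of type A: λ·2410/(1 + λ·23.6) = 1080/19.6 = 55.1.
Rearranging, λ(2410 − 55.1×23.6) = 55.1, so λ = 55.1/1110 = 0.04966 per min.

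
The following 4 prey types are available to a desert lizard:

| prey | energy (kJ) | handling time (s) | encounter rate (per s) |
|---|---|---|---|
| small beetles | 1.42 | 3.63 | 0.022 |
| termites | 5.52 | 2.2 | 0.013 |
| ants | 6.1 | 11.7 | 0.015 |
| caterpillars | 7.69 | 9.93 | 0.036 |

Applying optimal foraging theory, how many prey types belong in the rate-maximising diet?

Rank by E/h (kJ/s): termites 2.51, caterpillars 0.774, ants 0.521, small beetles 0.391. Include each in turn until the next type's E/h falls below the running intake rate.
Rate on top 1: 0.06976. caterpillars: 0.774 > 0.06976 → include.
Rate on top 2: 0.2515. ants: 0.521 > 0.2515 → include.
Rate on top 3: 0.2818. small beetles: 0.391 > 0.2818 → include.
Optimal diet: termites, caterpillars, ants, small beetles — 4 of 4 types.

4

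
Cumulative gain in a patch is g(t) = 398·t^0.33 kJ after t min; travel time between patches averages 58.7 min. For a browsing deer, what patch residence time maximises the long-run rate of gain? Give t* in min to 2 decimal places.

28.91 min

By the marginal value theorem, leave when the instantaneous gain rate g'(t) equals the habitat-wide average g(t)/(T + t).
g'(t) = 0.33·398·t^-0.67. Setting 0.33·398·t^-0.67 = 398·t^0.33/(58.7+t) gives 0.33(58.7+t) = t, so 0.67·t = 0.33×58.7.
t* = 0.33×58.7/0.67 = 28.91 min.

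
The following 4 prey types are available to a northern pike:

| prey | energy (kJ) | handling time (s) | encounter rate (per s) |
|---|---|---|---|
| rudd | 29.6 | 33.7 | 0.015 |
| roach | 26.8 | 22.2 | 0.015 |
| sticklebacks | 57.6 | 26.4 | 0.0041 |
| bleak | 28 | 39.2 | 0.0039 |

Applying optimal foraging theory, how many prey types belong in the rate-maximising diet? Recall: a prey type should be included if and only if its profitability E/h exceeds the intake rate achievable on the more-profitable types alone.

Profitabilities (E/h, kJ/s): sticklebacks 2.18, roach 1.21, rudd 0.878, bleak 0.714. Add prey in this order while the next type's profitability exceeds the intake rate on those already taken.
Rate on top 1: 0.2131. roach: 1.21 > 0.2131 → include.
Rate on top 2: 0.4428. rudd: 0.878 > 0.4428 → include.
Rate on top 3: 0.5559. bleak: 0.714 > 0.5559 → include.
Optimal diet: sticklebacks, roach, rudd, bleak — 4 of 4 types.

4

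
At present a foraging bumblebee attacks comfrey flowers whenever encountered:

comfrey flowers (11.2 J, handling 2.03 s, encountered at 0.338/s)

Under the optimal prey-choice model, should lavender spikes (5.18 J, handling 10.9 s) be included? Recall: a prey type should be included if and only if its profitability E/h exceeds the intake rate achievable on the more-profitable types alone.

No

Intake rate on the current diet: R = (0.338×11.2) / (1 + 0.338×2.03) = 3.786/1.686 = 2.245 J/s.
lavender spikes: E/h = 5.18/10.9 = 0.4752 J/s.
0.4752 < 2.245, so adding lavender spikes would lower the average — exclude it.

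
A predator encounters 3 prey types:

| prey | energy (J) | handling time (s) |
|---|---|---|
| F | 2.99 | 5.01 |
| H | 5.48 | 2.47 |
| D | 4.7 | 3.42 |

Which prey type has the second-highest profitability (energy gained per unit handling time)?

D

In descending order of E/h:
H: 5.48/2.47 = 2.22 J/s
D: 4.7/3.42 = 1.37 J/s
F: 2.99/5.01 = 0.597 J/s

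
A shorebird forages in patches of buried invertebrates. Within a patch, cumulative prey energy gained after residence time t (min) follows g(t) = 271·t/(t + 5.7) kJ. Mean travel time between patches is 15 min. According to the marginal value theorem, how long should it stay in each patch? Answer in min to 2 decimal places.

9.25 min

Optimal t* satisfies g'(t*) = g(t*)/(T + t*).
g'(t) = 271·5.7/(t + 5.7)². Setting 271·5.7/(t+5.7)² = 271t/[(t+5.7)(15+t)] gives 5.7(15+t) = t(t+5.7), so t² = 5.7×15 = 85.5.
t* = √85.5 = 9.247 min.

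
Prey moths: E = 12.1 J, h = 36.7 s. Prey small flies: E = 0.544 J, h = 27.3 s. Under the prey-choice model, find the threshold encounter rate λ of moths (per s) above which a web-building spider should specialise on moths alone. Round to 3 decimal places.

At the threshold, the rate on moths alone equals the profitability of small flies: λ·12.1/(1 + λ·36.7) = 0.544/27.3 = 0.01993.
Rearranging, λ(12.1 − 0.01993×36.7) = 0.01993, so λ = 0.01993/11.37 = 0.001753 per s.

0.002 per s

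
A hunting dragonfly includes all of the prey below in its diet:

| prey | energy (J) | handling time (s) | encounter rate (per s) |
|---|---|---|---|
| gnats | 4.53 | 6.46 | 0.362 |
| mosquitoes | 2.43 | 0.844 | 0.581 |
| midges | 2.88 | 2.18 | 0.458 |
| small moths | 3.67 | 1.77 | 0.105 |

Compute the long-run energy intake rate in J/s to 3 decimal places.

0.949 J/s

R = Σλ_iE_i / (1 + Σλ_ih_i)
Numerator: 0.362×4.53 + 0.581×2.43 + 0.458×2.88 + 0.105×3.67 = 4.756
Denominator: 1 + 0.362×6.46 + 0.581×0.844 + 0.458×2.18 + 0.105×1.77 = 5.013
R = 4.756/5.013 = 0.9487 J/s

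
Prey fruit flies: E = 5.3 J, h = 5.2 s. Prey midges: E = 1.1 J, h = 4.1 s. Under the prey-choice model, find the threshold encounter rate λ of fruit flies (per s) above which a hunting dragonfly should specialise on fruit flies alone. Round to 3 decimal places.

0.069 per s

Drop midges once their profitability E₂/h₂ falls below the rate achievable on fruit flies alone: E₂/h₂ = λE₁/(1 + λh₁).
Solve for λ: λE₁h₂ = E₂(1 + λh₁) → λ(E₁h₂ − E₂h₁) = E₂ → λ = E₂/(E₁h₂ − E₂h₁).
λ = 1.1/(5.3×4.1 − 1.1×5.2) = 1.1/16.01 = 0.06871 per s.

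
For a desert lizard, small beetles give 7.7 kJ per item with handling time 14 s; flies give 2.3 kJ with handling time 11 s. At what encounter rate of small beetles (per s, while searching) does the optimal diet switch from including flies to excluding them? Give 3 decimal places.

Drop flies once their profitability E₂/h₂ falls below the rate achievable on small beetles alone: E₂/h₂ = λE₁/(1 + λh₁).
Solve for λ: λE₁h₂ = E₂(1 + λh₁) → λ(E₁h₂ − E₂h₁) = E₂ → λ = E₂/(E₁h₂ − E₂h₁).
λ = 2.3/(7.7×11 − 2.3×14) = 2.3/52.5 = 0.04381 per s.

0.044 per s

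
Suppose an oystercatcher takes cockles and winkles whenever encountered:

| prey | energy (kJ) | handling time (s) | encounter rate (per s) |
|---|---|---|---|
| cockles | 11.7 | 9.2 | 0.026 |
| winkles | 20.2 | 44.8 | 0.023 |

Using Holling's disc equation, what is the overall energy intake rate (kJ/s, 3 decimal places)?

0.339 kJ/s

R = Σλ_iE_i / (1 + Σλ_ih_i)
Numerator: 0.026×11.7 + 0.023×20.2 = 0.7688
Denominator: 1 + 0.026×9.2 + 0.023×44.8 = 2.27
R = 0.7688/2.27 = 0.3387 kJ/s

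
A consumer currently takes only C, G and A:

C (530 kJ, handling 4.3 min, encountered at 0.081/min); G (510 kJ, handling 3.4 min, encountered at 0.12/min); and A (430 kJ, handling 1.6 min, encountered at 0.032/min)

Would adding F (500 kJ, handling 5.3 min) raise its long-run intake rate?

Yes

Current rate: (0.081×530 + 0.12×510 + 0.032×430)/(1 + 0.081×4.3 + 0.12×3.4 + 0.032×1.6) = 65.22 kJ/min.
F: E/h = 500/5.3 = 94.34 kJ/min.
94.34 > 65.22, so adding F raises the average — include it.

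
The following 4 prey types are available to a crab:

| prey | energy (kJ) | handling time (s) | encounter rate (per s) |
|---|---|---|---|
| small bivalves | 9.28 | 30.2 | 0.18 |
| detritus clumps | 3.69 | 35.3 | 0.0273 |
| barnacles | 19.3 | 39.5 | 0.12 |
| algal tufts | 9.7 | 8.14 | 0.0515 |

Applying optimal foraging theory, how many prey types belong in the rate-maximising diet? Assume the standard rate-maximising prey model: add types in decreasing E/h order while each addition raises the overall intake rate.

2

Profitabilities (E/h, kJ/s): algal tufts 1.19, barnacles 0.489, small bivalves 0.307, detritus clumps 0.105. Add prey in this order while the next type's profitability exceeds the intake rate on those already taken.
Rate on top 1: 0.352. barnacles: 0.489 > 0.352 → include.
Rate on top 2: 0.4571. small bivalves: 0.307 < 0.4571 → exclude; stop.
Optimal diet: algal tufts, barnacles — 2 of 4 types.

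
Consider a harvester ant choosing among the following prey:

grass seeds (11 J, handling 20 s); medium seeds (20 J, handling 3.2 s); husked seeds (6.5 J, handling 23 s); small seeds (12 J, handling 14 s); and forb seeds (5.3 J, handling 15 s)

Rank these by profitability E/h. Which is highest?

In descending order of E/h:
medium seeds: 20/3.2 = 6.25 J/s
small seeds: 12/14 = 0.857 J/s
grass seeds: 11/20 = 0.55 J/s
forb seeds: 5.3/15 = 0.353 J/s
husked seeds: 6.5/23 = 0.283 J/s

medium seeds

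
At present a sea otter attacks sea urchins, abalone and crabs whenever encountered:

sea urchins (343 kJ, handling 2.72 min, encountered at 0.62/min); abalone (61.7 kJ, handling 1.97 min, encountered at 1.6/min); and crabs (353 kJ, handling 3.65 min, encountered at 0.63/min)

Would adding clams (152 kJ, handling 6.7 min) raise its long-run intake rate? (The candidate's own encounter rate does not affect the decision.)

Intake rate on the current diet: R = (0.62×343 + 1.6×61.7 + 0.63×353) / (1 + 0.62×2.72 + 1.6×1.97 + 0.63×3.65) = 533.8/8.138 = 65.59 kJ/min.
Profitability of clams: 152/6.7 = 22.69 kJ/min.
22.69 < 65.59, so adding clams would lower the average — exclude it.

No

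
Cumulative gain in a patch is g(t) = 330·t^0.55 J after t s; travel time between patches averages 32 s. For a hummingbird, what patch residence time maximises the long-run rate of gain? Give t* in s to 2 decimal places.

39.11 s

By the marginal value theorem, leave when the instantaneous gain rate g'(t) equals the habitat-wide average g(t)/(T + t).
g'(t) = 0.55·330·t^-0.45. Setting 0.55·330·t^-0.45 = 330·t^0.55/(32+t) gives 0.55(32+t) = t, so 0.45·t = 0.55×32.
t* = 0.55×32/0.45 = 39.11 s.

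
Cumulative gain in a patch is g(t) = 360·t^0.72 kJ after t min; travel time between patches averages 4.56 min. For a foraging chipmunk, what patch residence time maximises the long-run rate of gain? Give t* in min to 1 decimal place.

11.7 min

By the marginal value theorem, leave when the instantaneous gain rate g'(t) equals the habitat-wide average g(t)/(T + t).
g'(t) = 0.72·360·t^-0.28. Setting 0.72·360·t^-0.28 = 360·t^0.72/(4.56+t) gives 0.72(4.56+t) = t, so 0.28·t = 0.72×4.56.
t* = 0.72×4.56/0.28 = 11.73 min.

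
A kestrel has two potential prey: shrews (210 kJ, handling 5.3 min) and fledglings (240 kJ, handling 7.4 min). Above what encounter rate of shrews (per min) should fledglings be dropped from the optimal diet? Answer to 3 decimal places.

0.851 per min

Drop fledglings once their profitability E₂/h₂ falls below the rate achievable on shrews alone: E₂/h₂ = λE₁/(1 + λh₁).
Solve for λ: λE₁h₂ = E₂(1 + λh₁) → λ(E₁h₂ − E₂h₁) = E₂ → λ = E₂/(E₁h₂ − E₂h₁).
λ = 240/(210×7.4 − 240×5.3) = 240/282 = 0.8511 per min.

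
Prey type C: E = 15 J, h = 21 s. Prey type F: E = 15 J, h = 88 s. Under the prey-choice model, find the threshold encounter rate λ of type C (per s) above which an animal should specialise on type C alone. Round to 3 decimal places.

At the threshold, the rate on type C alone equals the profitability of type F: λ·15/(1 + λ·21) = 15/88 = 0.1705.
Rearranging, λ(15 − 0.1705×21) = 0.1705, so λ = 0.1705/11.42 = 0.01493 per s.

0.015 per s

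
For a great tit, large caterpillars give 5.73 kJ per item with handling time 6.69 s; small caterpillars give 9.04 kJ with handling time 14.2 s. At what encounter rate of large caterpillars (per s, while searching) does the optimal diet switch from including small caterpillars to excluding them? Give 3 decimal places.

Drop small caterpillars once their profitability E₂/h₂ falls below the rate achievable on large caterpillars alone: E₂/h₂ = λE₁/(1 + λh₁).
Solve for λ: λE₁h₂ = E₂(1 + λh₁) → λ(E₁h₂ − E₂h₁) = E₂ → λ = E₂/(E₁h₂ − E₂h₁).
λ = 9.04/(5.73×14.2 − 9.04×6.69) = 9.04/20.89 = 0.4328 per s.

0.433 per s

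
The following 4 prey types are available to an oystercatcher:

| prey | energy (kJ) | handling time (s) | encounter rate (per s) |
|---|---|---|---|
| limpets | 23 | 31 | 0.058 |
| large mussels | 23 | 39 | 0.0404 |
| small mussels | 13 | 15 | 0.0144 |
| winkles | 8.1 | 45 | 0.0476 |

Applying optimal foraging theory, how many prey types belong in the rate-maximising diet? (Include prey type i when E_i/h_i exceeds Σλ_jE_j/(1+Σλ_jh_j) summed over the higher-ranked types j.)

E/h in descending order: small mussels 0.867, limpets 0.742, large mussels 0.59, winkles 0.18 kJ/s. The optimal diet is the largest prefix of this list for which every included type satisfies E_i/h_i > R on the types above it.
Rate on top 1: 0.1539. limpets: 0.742 > 0.1539 → include.
Rate on top 2: 0.5047. large mussels: 0.59 > 0.5047 → include.
Rate on top 3: 0.5339. winkles: 0.18 < 0.5339 → exclude; stop.
Optimal diet: small mussels, limpets, large mussels — 3 of 4 types.

3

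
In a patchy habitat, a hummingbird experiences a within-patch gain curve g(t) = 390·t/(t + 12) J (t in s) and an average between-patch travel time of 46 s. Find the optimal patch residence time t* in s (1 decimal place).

Maximise g(t)/(T+t): set derivative to zero → g'(t)(T+t) = g(t).
g'(t) = 390·12/(t + 12)². Setting 390·12/(t+12)² = 390t/[(t+12)(46+t)] gives 12(46+t) = t(t+12), so t² = 12×46 = 552.
t* = √552 = 23.49 s.

23.5 s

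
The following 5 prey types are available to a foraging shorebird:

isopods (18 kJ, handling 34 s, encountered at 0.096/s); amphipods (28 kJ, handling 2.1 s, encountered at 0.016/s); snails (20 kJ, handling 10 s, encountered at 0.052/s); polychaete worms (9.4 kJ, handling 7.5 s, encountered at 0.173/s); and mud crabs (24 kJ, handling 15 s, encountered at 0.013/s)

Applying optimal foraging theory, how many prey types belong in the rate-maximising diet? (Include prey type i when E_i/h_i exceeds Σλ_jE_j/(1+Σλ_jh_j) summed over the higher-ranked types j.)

4

Rank by E/h (kJ/s): amphipods 13.3, snails 2, mud crabs 1.6, polychaete worms 1.25, isopods 0.529. Include each in turn until the next type's E/h falls below the running intake rate.
Rate on top 1: 0.4334. snails: 2 > 0.4334 → include.
Rate on top 2: 0.9578. mud crabs: 1.6 > 0.9578 → include.
Rate on top 3: 1.029. polychaete worms: 1.25 > 1.029 → include.
Rate on top 4: 1.125. isopods: 0.529 < 1.125 → exclude; stop.
Optimal diet: amphipods, snails, mud crabs, polychaete worms — 4 of 5 types.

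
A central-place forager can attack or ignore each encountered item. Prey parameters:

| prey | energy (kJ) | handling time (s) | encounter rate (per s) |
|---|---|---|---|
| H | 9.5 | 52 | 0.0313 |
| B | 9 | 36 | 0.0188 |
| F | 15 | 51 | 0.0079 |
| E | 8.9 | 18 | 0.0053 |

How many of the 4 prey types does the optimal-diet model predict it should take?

4

Profitabilities (E/h, kJ/s): E 0.494, F 0.294, B 0.25, H 0.183. Add prey in this order while the next type's profitability exceeds the intake rate on those already taken.
Rate on top 1: 0.04306. F: 0.294 > 0.04306 → include.
Rate on top 2: 0.1106. B: 0.25 > 0.1106 → include.
Rate on top 3: 0.154. H: 0.183 > 0.154 → include.
Optimal diet: E, F, B, H — 4 of 4 types.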